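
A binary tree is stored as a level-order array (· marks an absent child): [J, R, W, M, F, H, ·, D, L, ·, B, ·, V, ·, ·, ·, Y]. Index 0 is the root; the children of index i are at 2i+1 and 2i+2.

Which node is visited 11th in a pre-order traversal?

Pre-order visits the node, then its left subtree, then its right subtree.
Visit J.
At J: go left to R.
  Visit R.
  At R: go left to M.
    Visit M.
    At M: go left to D.
      Visit D.
      At D: no left child.
      At D: go right to Y.
        Y is a leaf — visit Y.
    At M: go right to L.
      L is a leaf — visit L.
  At R: go right to F.
    Visit F.
    At F: no left child.
    At F: go right to B.
      B is a leaf — visit B.
At J: go right to W.
  Visit W.
  At W: go left to H.
    Visit H.
    At H: no left child.
    At H: go right to V.
      V is a leaf — visit V.
  At W: no right child.
Full pre-order sequence: J, R, M, D, Y, L, F, B, W, H, V.

V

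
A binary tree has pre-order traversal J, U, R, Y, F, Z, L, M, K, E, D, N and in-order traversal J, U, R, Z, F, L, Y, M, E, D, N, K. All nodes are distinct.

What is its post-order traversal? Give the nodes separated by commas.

Z, L, F, N, D, E, K, M, Y, R, U, J

The first element of pre-order is the root; it splits in-order into left and right subtrees.
Root J: left subtree has 0 nodes { }, right has 11 {U, R, Z, F, L, Y, M, E, D, N, K}.
  Root U: left subtree has 0 nodes { }, right has 10 {R, Z, F, L, Y, M, E, D, N, K}.
    Root R: left subtree has 0 nodes { }, right has 9 {Z, F, L, Y, M, E, D, N, K}.
      Root Y: left subtree has 3 nodes {Z, F, L}, right has 5 {M, E, D, N, K}.
        Root F: left subtree has 1 node {Z}, right has 1 {L}.
        Root M: left subtree has 0 nodes { }, right has 4 {E, D, N, K}.
          Root K: left subtree has 3 nodes {E, D, N}, right has 0 { }.
            Root E: left subtree has 0 nodes { }, right has 2 {D, N}.
              Root D: left subtree has 0 nodes { }, right has 1 {N}.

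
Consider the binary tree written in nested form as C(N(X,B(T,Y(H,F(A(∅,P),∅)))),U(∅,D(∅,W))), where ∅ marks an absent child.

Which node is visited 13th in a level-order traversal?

Level-order visits nodes level by level from the root, left to right within each level.
Level 0: C
Level 1: N, U
Level 2: X, B, D
Level 3: T, Y, W
Level 4: H, F
Level 5: A
Level 6: P
Full level-order sequence: C, N, U, X, B, D, T, Y, W, H, F, A, P.

P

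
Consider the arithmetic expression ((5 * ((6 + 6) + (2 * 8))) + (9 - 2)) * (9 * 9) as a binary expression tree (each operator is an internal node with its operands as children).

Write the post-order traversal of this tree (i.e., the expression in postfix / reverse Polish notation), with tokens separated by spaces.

5 6 6 + 2 8 * + * 9 2 - + 9 9 * *

Post-order on an expression tree gives postfix notation: for each operator, emit left operand, right operand, then the operator.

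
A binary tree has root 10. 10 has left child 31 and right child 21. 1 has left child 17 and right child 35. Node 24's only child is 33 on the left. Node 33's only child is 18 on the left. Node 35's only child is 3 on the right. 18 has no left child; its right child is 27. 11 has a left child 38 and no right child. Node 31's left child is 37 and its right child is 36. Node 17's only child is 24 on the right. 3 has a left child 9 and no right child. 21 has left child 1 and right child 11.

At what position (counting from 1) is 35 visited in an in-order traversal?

In-order visits the left subtree, then the node, then the right subtree.
At 10: go left to 31.
  At 31: go left to 37.
    37 is a leaf — visit 37.
  Visit 31.
  At 31: go right to 36.
    36 is a leaf — visit 36.
Visit 10.
At 10: go right to 21.
  At 21: go left to 1.
    At 1: go left to 17.
      At 17: no left child.
      Visit 17.
      At 17: go right to 24.
        At 24: go left to 33.
          At 33: go left to 18.
            At 18: no left child.
            Visit 18.
            At 18: go right to 27.
              27 is a leaf — visit 27.
          Visit 33.
          At 33: no right child.
        Visit 24.
        At 24: no right child.
    Visit 1.
    At 1: go right to 35.
      At 35: no left child.
      Visit 35.
      At 35: go right to 3.
        At 3: go left to 9.
          9 is a leaf — visit 9.
        Visit 3.
        At 3: no right child.
  Visit 21.
  At 21: go right to 11.
    At 11: go left to 38.
      38 is a leaf — visit 38.
    Visit 11.
    At 11: no right child.
Full in-order sequence: 37, 31, 36, 10, 17, 18, 27, 33, 24, 1, 35, 9, 3, 21, 38, 11.

11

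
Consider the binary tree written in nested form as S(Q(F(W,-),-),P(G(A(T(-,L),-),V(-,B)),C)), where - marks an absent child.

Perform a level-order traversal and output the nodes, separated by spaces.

S Q P F G C W A V T B L

Level-order visits nodes level by level from the root, left to right within each level.
Level 0: S
Level 1: Q, P
Level 2: F, G, C
Level 3: W, A, V
Level 4: T, B
Level 5: L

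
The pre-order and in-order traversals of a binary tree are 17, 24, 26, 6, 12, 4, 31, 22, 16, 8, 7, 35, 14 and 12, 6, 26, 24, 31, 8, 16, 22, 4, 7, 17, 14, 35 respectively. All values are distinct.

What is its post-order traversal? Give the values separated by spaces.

The first element of pre-order is the root; it splits in-order into left and right subtrees.
Root 17: left subtree has 10 nodes {12, 6, 26, 24, 31, 8, 16, 22, 4, 7}, right has 2 {14, 35}.
  Root 24: left subtree has 3 nodes {12, 6, 26}, right has 6 {31, 8, 16, 22, 4, 7}.
    Root 26: left subtree has 2 nodes {12, 6}, right has 0 { }.
      Root 6: left subtree has 1 node {12}, right has 0 { }.
    Root 4: left subtree has 4 nodes {31, 8, 16, 22}, right has 1 {7}.
      Root 31: left subtree has 0 nodes { }, right has 3 {8, 16, 22}.
        Root 22: left subtree has 2 nodes {8, 16}, right has 0 { }.
          Root 16: left subtree has 1 node {8}, right has 0 { }.
  Root 35: left subtree has 1 node {14}, right has 0 { }.

12 6 26 8 16 22 31 7 4 24 14 35 17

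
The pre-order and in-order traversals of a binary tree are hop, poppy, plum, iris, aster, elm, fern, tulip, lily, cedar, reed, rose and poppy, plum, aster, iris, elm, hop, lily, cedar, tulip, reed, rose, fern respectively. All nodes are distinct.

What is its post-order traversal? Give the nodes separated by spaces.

The first element of pre-order is the root; it splits in-order into left and right subtrees.
Root hop: left subtree has 5 nodes {poppy, plum, aster, iris, elm}, right has 6 {lily, cedar, tulip, reed, rose, fern}.
  Root poppy: left subtree has 0 nodes { }, right has 4 {plum, aster, iris, elm}.
    Root plum: left subtree has 0 nodes { }, right has 3 {aster, iris, elm}.
      Root iris: left subtree has 1 node {aster}, right has 1 {elm}.
  Root fern: left subtree has 5 nodes {lily, cedar, tulip, reed, rose}, right has 0 { }.
    Root tulip: left subtree has 2 nodes {lily, cedar}, right has 2 {reed, rose}.
      Root lily: left subtree has 0 nodes { }, right has 1 {cedar}.
      Root reed: left subtree has 0 nodes { }, right has 1 {rose}.

aster elm iris plum poppy cedar lily rose reed tulip fern hop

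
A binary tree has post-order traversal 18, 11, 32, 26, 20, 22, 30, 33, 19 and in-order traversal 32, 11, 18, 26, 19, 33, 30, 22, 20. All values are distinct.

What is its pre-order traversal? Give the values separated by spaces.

19 26 32 11 18 33 30 22 20

The last element of post-order is the root; it splits in-order into left and right subtrees.
Root 19: left subtree has 4 nodes {32, 11, 18, 26}, right has 4 {33, 30, 22, 20}.
  Root 26: left subtree has 3 nodes {32, 11, 18}, right has 0 { }.
    Root 32: left subtree has 0 nodes { }, right has 2 {11, 18}.
      Root 11: left subtree has 0 nodes { }, right has 1 {18}.
  Root 33: left subtree has 0 nodes { }, right has 3 {30, 22, 20}.
    Root 30: left subtree has 0 nodes { }, right has 2 {22, 20}.
      Root 22: left subtree has 0 nodes { }, right has 1 {20}.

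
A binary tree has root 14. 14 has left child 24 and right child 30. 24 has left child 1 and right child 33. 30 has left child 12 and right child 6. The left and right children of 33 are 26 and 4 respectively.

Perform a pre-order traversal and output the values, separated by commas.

Pre-order visits the node, then its left subtree, then its right subtree.
Visit 14.
At 14: go left to 24.
  Visit 24.
  At 24: go left to 1.
    1 is a leaf — visit 1.
  At 24: go right to 33.
    Visit 33.
    At 33: go left to 26.
      26 is a leaf — visit 26.
    At 33: go right to 4.
      4 is a leaf — visit 4.
At 14: go right to 30.
  Visit 30.
  At 30: go left to 12.
    12 is a leaf — visit 12.
  At 30: go right to 6.
    6 is a leaf — visit 6.

14, 24, 1, 33, 26, 4, 30, 12, 6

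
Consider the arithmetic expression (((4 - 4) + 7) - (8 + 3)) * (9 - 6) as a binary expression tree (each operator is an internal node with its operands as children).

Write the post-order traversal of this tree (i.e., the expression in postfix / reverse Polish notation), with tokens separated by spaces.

Post-order on an expression tree gives postfix notation: for each operator, emit left operand, right operand, then the operator.

4 4 - 7 + 8 3 + - 9 6 - *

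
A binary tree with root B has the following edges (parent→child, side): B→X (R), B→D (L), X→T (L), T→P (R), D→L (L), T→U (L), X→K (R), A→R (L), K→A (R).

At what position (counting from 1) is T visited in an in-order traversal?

5

In-order visits the left subtree, then the node, then the right subtree.
At B: go left to D.
  At D: go left to L.
    L is a leaf — visit L.
  Visit D.
  At D: no right child.
Visit B.
At B: go right to X.
  At X: go left to T.
    At T: go left to U.
      U is a leaf — visit U.
    Visit T.
    At T: go right to P.
      P is a leaf — visit P.
  Visit X.
  At X: go right to K.
    At K: no left child.
    Visit K.
    At K: go right to A.
      At A: go left to R.
        R is a leaf — visit R.
      Visit A.
      At A: no right child.
Full in-order sequence: L, D, B, U, T, P, X, K, R, A.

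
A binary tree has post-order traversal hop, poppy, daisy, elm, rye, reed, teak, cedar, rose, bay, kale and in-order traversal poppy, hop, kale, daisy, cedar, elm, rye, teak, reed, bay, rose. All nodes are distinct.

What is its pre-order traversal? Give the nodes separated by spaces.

The last element of post-order is the root; it splits in-order into left and right subtrees.
Root kale: left subtree has 2 nodes {poppy, hop}, right has 8 {daisy, cedar, elm, rye, teak, reed, bay, rose}.
  Root poppy: left subtree has 0 nodes { }, right has 1 {hop}.
  Root bay: left subtree has 6 nodes {daisy, cedar, elm, rye, teak, reed}, right has 1 {rose}.
    Root cedar: left subtree has 1 node {daisy}, right has 4 {elm, rye, teak, reed}.
      Root teak: left subtree has 2 nodes {elm, rye}, right has 1 {reed}.
        Root rye: left subtree has 1 node {elm}, right has 0 { }.

kale poppy hop bay cedar daisy teak rye elm reed rose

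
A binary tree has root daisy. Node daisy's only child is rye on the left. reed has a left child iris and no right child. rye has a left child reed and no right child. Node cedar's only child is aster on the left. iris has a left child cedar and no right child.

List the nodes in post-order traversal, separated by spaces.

aster cedar iris reed rye daisy

Post-order visits the left subtree, then the right subtree, then the node.
At daisy: go left to rye.
  At rye: go left to reed.
    At reed: go left to iris.
      At iris: go left to cedar.
        At cedar: go left to aster.
          aster is a leaf — visit aster.
        At cedar: no right child.
        Visit cedar.
      At iris: no right child.
      Visit iris.
    At reed: no right child.
    Visit reed.
  At rye: no right child.
  Visit rye.
At daisy: no right child.
Visit daisy.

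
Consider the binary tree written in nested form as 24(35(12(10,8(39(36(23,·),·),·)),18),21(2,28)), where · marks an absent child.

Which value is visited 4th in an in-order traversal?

In-order visits the left subtree, then the node, then the right subtree.
At 24: go left to 35.
  At 35: go left to 12.
    At 12: go left to 10.
      10 is a leaf — visit 10.
    Visit 12.
    At 12: go right to 8.
      At 8: go left to 39.
        At 39: go left to 36.
          At 36: go left to 23.
            23 is a leaf — visit 23.
          Visit 36.
          At 36: no right child.
        Visit 39.
        At 39: no right child.
      Visit 8.
      At 8: no right child.
  Visit 35.
  At 35: go right to 18.
    18 is a leaf — visit 18.
Visit 24.
At 24: go right to 21.
  At 21: go left to 2.
    2 is a leaf — visit 2.
  Visit 21.
  At 21: go right to 28.
    28 is a leaf — visit 28.
Full in-order sequence: 10, 12, 23, 36, 39, 8, 35, 18, 24, 2, 21, 28.

36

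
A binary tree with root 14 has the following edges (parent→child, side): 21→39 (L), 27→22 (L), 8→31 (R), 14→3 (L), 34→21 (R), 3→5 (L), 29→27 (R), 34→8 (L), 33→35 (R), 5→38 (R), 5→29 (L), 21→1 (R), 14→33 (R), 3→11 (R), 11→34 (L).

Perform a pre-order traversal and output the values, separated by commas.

Pre-order visits the node, then its left subtree, then its right subtree.
Visit 14.
At 14: go left to 3.
  Visit 3.
  At 3: go left to 5.
    Visit 5.
    At 5: go left to 29.
      Visit 29.
      At 29: no left child.
      At 29: go right to 27.
        Visit 27.
        At 27: go left to 22.
          22 is a leaf — visit 22.
        At 27: no right child.
    At 5: go right to 38.
      38 is a leaf — visit 38.
  At 3: go right to 11.
    Visit 11.
    At 11: go left to 34.
      Visit 34.
      At 34: go left to 8.
        Visit 8.
        At 8: no left child.
        At 8: go right to 31.
          31 is a leaf — visit 31.
      At 34: go right to 21.
        Visit 21.
        At 21: go left to 39.
          39 is a leaf — visit 39.
        At 21: go right to 1.
          1 is a leaf — visit 1.
    At 11: no right child.
At 14: go right to 33.
  Visit 33.
  At 33: no left child.
  At 33: go right to 35.
    35 is a leaf — visit 35.

14, 3, 5, 29, 27, 22, 38, 11, 34, 8, 31, 21, 39, 1, 33, 35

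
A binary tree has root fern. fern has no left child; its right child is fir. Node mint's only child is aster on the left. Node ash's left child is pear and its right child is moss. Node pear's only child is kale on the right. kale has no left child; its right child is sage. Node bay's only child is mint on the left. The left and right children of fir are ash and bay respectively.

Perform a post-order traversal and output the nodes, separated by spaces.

sage kale pear moss ash aster mint bay fir fern

Post-order visits the left subtree, then the right subtree, then the node.
At fern: no left child.
At fern: go right to fir.
  At fir: go left to ash.
    At ash: go left to pear.
      At pear: no left child.
      At pear: go right to kale.
        At kale: no left child.
        At kale: go right to sage.
          sage is a leaf — visit sage.
        Visit kale.
      Visit pear.
    At ash: go right to moss.
      moss is a leaf — visit moss.
    Visit ash.
  At fir: go right to bay.
    At bay: go left to mint.
      At mint: go left to aster.
        aster is a leaf — visit aster.
      At mint: no right child.
      Visit mint.
    At bay: no right child.
    Visit bay.
  Visit fir.
Visit fern.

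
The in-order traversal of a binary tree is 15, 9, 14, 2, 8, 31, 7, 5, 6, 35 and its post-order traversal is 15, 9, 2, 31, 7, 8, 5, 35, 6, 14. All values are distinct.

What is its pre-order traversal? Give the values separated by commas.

14, 9, 15, 6, 5, 8, 2, 7, 31, 35

The last element of post-order is the root; it splits in-order into left and right subtrees.
Root 14: left subtree has 2 nodes {15, 9}, right has 7 {2, 8, 31, 7, 5, 6, 35}.
  Root 9: left subtree has 1 node {15}, right has 0 { }.
  Root 6: left subtree has 5 nodes {2, 8, 31, 7, 5}, right has 1 {35}.
    Root 5: left subtree has 4 nodes {2, 8, 31, 7}, right has 0 { }.
      Root 8: left subtree has 1 node {2}, right has 2 {31, 7}.
        Root 7: left subtree has 1 node {31}, right has 0 { }.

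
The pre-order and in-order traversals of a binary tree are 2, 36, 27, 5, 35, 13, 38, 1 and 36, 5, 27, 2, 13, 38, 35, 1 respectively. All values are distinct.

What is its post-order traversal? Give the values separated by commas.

The first element of pre-order is the root; it splits in-order into left and right subtrees.
Root 2: left subtree has 3 nodes {36, 5, 27}, right has 4 {13, 38, 35, 1}.
  Root 36: left subtree has 0 nodes { }, right has 2 {5, 27}.
    Root 27: left subtree has 1 node {5}, right has 0 { }.
  Root 35: left subtree has 2 nodes {13, 38}, right has 1 {1}.
    Root 13: left subtree has 0 nodes { }, right has 1 {38}.

5, 27, 36, 38, 13, 1, 35, 2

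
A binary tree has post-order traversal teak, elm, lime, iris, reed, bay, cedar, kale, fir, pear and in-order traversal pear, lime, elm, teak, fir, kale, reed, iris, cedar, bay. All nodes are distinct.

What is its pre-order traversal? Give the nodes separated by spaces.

The last element of post-order is the root; it splits in-order into left and right subtrees.
Root pear: left subtree has 0 nodes { }, right has 9 {lime, elm, teak, fir, kale, reed, iris, cedar, bay}.
  Root fir: left subtree has 3 nodes {lime, elm, teak}, right has 5 {kale, reed, iris, cedar, bay}.
    Root lime: left subtree has 0 nodes { }, right has 2 {elm, teak}.
      Root elm: left subtree has 0 nodes { }, right has 1 {teak}.
    Root kale: left subtree has 0 nodes { }, right has 4 {reed, iris, cedar, bay}.
      Root cedar: left subtree has 2 nodes {reed, iris}, right has 1 {bay}.
        Root reed: left subtree has 0 nodes { }, right has 1 {iris}.

pear fir lime elm teak kale cedar reed iris bay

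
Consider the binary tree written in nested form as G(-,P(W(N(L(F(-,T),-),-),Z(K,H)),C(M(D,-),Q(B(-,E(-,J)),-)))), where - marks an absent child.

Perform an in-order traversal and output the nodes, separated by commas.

In-order visits the left subtree, then the node, then the right subtree.
At G: no left child.
Visit G.
At G: go right to P.
  At P: go left to W.
    At W: go left to N.
      At N: go left to L.
        At L: go left to F.
          At F: no left child.
          Visit F.
          At F: go right to T.
            T is a leaf — visit T.
        Visit L.
        At L: no right child.
      Visit N.
      At N: no right child.
    Visit W.
    At W: go right to Z.
      At Z: go left to K.
        K is a leaf — visit K.
      Visit Z.
      At Z: go right to H.
        H is a leaf — visit H.
  Visit P.
  At P: go right to C.
    At C: go left to M.
      At M: go left to D.
        D is a leaf — visit D.
      Visit M.
      At M: no right child.
    Visit C.
    At C: go right to Q.
      At Q: go left to B.
        At B: no left child.
        Visit B.
        At B: go right to E.
          At E: no left child.
          Visit E.
          At E: go right to J.
            J is a leaf — visit J.
      Visit Q.
      At Q: no right child.

G, F, T, L, N, W, K, Z, H, P, D, M, C, B, E, J, Q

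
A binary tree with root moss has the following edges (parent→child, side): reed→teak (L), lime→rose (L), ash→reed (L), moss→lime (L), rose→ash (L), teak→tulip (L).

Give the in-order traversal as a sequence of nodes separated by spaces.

tulip teak reed ash rose lime moss

In-order visits the left subtree, then the node, then the right subtree.
At moss: go left to lime.
  At lime: go left to rose.
    At rose: go left to ash.
      At ash: go left to reed.
        At reed: go left to teak.
          At teak: go left to tulip.
            tulip is a leaf — visit tulip.
          Visit teak.
          At teak: no right child.
        Visit reed.
        At reed: no right child.
      Visit ash.
      At ash: no right child.
    Visit rose.
    At rose: no right child.
  Visit lime.
  At lime: no right child.
Visit moss.
At moss: no right child.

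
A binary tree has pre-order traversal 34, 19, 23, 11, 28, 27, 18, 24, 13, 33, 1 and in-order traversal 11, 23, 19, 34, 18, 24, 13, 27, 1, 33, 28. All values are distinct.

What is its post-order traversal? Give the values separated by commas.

11, 23, 19, 13, 24, 18, 1, 33, 27, 28, 34

The first element of pre-order is the root; it splits in-order into left and right subtrees.
Root 34: left subtree has 3 nodes {11, 23, 19}, right has 7 {18, 24, 13, 27, 1, 33, 28}.
  Root 19: left subtree has 2 nodes {11, 23}, right has 0 { }.
    Root 23: left subtree has 1 node {11}, right has 0 { }.
  Root 28: left subtree has 6 nodes {18, 24, 13, 27, 1, 33}, right has 0 { }.
    Root 27: left subtree has 3 nodes {18, 24, 13}, right has 2 {1, 33}.
      Root 18: left subtree has 0 nodes { }, right has 2 {24, 13}.
        Root 24: left subtree has 0 nodes { }, right has 1 {13}.
      Root 33: left subtree has 1 node {1}, right has 0 { }.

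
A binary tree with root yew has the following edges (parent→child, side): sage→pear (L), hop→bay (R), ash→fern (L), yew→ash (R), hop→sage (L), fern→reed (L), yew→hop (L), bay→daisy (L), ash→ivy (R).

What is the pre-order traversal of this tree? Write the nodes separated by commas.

Pre-order visits the node, then its left subtree, then its right subtree.
Visit yew.
At yew: go left to hop.
  Visit hop.
  At hop: go left to sage.
    Visit sage.
    At sage: go left to pear.
      pear is a leaf — visit pear.
    At sage: no right child.
  At hop: go right to bay.
    Visit bay.
    At bay: go left to daisy.
      daisy is a leaf — visit daisy.
    At bay: no right child.
At yew: go right to ash.
  Visit ash.
  At ash: go left to fern.
    Visit fern.
    At fern: go left to reed.
      reed is a leaf — visit reed.
    At fern: no right child.
  At ash: go right to ivy.
    ivy is a leaf — visit ivy.

yew, hop, sage, pear, bay, daisy, ash, fern, reed, ivy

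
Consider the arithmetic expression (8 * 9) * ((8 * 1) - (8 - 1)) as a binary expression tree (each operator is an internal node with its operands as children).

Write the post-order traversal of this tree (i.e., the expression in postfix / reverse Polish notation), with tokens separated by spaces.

8 9 * 8 1 * 8 1 - - *

Post-order on an expression tree gives postfix notation: for each operator, emit left operand, right operand, then the operator.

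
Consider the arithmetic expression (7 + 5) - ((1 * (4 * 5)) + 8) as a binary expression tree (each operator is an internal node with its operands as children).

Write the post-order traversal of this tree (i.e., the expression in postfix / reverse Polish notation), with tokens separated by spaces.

Post-order on an expression tree gives postfix notation: for each operator, emit left operand, right operand, then the operator.

7 5 + 1 4 5 * * 8 + -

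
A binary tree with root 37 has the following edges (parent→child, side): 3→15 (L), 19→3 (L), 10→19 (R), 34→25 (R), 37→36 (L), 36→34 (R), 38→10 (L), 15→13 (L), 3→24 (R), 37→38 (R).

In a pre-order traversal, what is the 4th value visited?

25

Pre-order visits the node, then its left subtree, then its right subtree.
Visit 37.
At 37: go left to 36.
  Visit 36.
  At 36: no left child.
  At 36: go right to 34.
    Visit 34.
    At 34: no left child.
    At 34: go right to 25.
      25 is a leaf — visit 25.
At 37: go right to 38.
  Visit 38.
  At 38: go left to 10.
    Visit 10.
    At 10: no left child.
    At 10: go right to 19.
      Visit 19.
      At 19: go left to 3.
        Visit 3.
        At 3: go left to 15.
          Visit 15.
          At 15: go left to 13.
            13 is a leaf — visit 13.
          At 15: no right child.
        At 3: go right to 24.
          24 is a leaf — visit 24.
      At 19: no right child.
  At 38: no right child.
Full pre-order sequence: 37, 36, 34, 25, 38, 10, 19, 3, 15, 13, 24.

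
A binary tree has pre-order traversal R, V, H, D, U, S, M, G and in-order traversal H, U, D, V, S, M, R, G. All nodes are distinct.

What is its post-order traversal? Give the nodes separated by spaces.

The first element of pre-order is the root; it splits in-order into left and right subtrees.
Root R: left subtree has 6 nodes {H, U, D, V, S, M}, right has 1 {G}.
  Root V: left subtree has 3 nodes {H, U, D}, right has 2 {S, M}.
    Root H: left subtree has 0 nodes { }, right has 2 {U, D}.
      Root D: left subtree has 1 node {U}, right has 0 { }.
    Root S: left subtree has 0 nodes { }, right has 1 {M}.

U D H M S V G R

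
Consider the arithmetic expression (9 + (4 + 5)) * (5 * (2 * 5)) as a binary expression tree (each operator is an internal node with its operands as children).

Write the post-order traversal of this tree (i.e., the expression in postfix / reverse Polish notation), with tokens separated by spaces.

Post-order on an expression tree gives postfix notation: for each operator, emit left operand, right operand, then the operator.

9 4 5 + + 5 2 5 * * *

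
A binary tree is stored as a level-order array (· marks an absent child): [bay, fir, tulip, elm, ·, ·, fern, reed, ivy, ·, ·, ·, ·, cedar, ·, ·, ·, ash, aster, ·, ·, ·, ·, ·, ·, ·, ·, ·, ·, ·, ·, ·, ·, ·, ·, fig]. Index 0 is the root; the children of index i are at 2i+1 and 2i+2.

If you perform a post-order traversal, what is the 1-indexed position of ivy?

Post-order visits the left subtree, then the right subtree, then the node.
At bay: go left to fir.
  At fir: go left to elm.
    At elm: go left to reed.
      reed is a leaf — visit reed.
    At elm: go right to ivy.
      At ivy: go left to ash.
        At ash: go left to fig.
          fig is a leaf — visit fig.
        At ash: no right child.
        Visit ash.
      At ivy: go right to aster.
        aster is a leaf — visit aster.
      Visit ivy.
    Visit elm.
  At fir: no right child.
  Visit fir.
At bay: go right to tulip.
  At tulip: no left child.
  At tulip: go right to fern.
    At fern: go left to cedar.
      cedar is a leaf — visit cedar.
    At fern: no right child.
    Visit fern.
  Visit tulip.
Visit bay.
Full post-order sequence: reed, fig, ash, aster, ivy, elm, fir, cedar, fern, tulip, bay.

5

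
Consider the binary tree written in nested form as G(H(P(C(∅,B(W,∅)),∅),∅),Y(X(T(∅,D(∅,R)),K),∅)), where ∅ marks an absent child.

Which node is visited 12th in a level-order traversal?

R

Level-order visits nodes level by level from the root, left to right within each level.
Level 0: G
Level 1: H, Y
Level 2: P, X
Level 3: C, T, K
Level 4: B, D
Level 5: W, R
Full level-order sequence: G, H, Y, P, X, C, T, K, B, D, W, R.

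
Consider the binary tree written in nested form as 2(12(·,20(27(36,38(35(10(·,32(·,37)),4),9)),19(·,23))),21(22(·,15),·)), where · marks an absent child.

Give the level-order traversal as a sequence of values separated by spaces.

Level-order visits nodes level by level from the root, left to right within each level.
Level 0: 2
Level 1: 12, 21
Level 2: 20, 22
Level 3: 27, 19, 15
Level 4: 36, 38, 23
Level 5: 35, 9
Level 6: 10, 4
Level 7: 32
Level 8: 37

2 12 21 20 22 27 19 15 36 38 23 35 9 10 4 32 37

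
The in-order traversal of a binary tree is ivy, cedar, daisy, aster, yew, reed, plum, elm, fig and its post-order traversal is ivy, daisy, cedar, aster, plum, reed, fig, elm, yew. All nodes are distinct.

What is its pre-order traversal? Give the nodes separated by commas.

The last element of post-order is the root; it splits in-order into left and right subtrees.
Root yew: left subtree has 4 nodes {ivy, cedar, daisy, aster}, right has 4 {reed, plum, elm, fig}.
  Root aster: left subtree has 3 nodes {ivy, cedar, daisy}, right has 0 { }.
    Root cedar: left subtree has 1 node {ivy}, right has 1 {daisy}.
  Root elm: left subtree has 2 nodes {reed, plum}, right has 1 {fig}.
    Root reed: left subtree has 0 nodes { }, right has 1 {plum}.

yew, aster, cedar, ivy, daisy, elm, reed, plum, fig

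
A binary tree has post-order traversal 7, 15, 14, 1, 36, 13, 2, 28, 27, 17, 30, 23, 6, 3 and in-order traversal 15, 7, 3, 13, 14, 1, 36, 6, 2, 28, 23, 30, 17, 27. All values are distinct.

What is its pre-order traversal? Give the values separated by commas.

The last element of post-order is the root; it splits in-order into left and right subtrees.
Root 3: left subtree has 2 nodes {15, 7}, right has 11 {13, 14, 1, 36, 6, 2, 28, 23, 30, 17, 27}.
  Root 15: left subtree has 0 nodes { }, right has 1 {7}.
  Root 6: left subtree has 4 nodes {13, 14, 1, 36}, right has 6 {2, 28, 23, 30, 17, 27}.
    Root 13: left subtree has 0 nodes { }, right has 3 {14, 1, 36}.
      Root 36: left subtree has 2 nodes {14, 1}, right has 0 { }.
        Root 1: left subtree has 1 node {14}, right has 0 { }.
    Root 23: left subtree has 2 nodes {2, 28}, right has 3 {30, 17, 27}.
      Root 28: left subtree has 1 node {2}, right has 0 { }.
      Root 30: left subtree has 0 nodes { }, right has 2 {17, 27}.
        Root 17: left subtree has 0 nodes { }, right has 1 {27}.

3, 15, 7, 6, 13, 36, 1, 14, 23, 28, 2, 30, 17, 27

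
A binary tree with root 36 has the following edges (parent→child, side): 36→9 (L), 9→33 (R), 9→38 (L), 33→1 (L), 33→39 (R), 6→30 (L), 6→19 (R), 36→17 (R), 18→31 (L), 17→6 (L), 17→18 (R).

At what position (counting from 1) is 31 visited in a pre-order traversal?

12

Pre-order visits the node, then its left subtree, then its right subtree.
Visit 36.
At 36: go left to 9.
  Visit 9.
  At 9: go left to 38.
    38 is a leaf — visit 38.
  At 9: go right to 33.
    Visit 33.
    At 33: go left to 1.
      1 is a leaf — visit 1.
    At 33: go right to 39.
      39 is a leaf — visit 39.
At 36: go right to 17.
  Visit 17.
  At 17: go left to 6.
    Visit 6.
    At 6: go left to 30.
      30 is a leaf — visit 30.
    At 6: go right to 19.
      19 is a leaf — visit 19.
  At 17: go right to 18.
    Visit 18.
    At 18: go left to 31.
      31 is a leaf — visit 31.
    At 18: no right child.
Full pre-order sequence: 36, 9, 38, 33, 1, 39, 17, 6, 30, 19, 18, 31.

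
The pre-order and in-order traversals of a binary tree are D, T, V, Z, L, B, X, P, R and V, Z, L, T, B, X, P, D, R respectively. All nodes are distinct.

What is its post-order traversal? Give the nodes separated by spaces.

L Z V P X B T R D

The first element of pre-order is the root; it splits in-order into left and right subtrees.
Root D: left subtree has 7 nodes {V, Z, L, T, B, X, P}, right has 1 {R}.
  Root T: left subtree has 3 nodes {V, Z, L}, right has 3 {B, X, P}.
    Root V: left subtree has 0 nodes { }, right has 2 {Z, L}.
      Root Z: left subtree has 0 nodes { }, right has 1 {L}.
    Root B: left subtree has 0 nodes { }, right has 2 {X, P}.
      Root X: left subtree has 0 nodes { }, right has 1 {P}.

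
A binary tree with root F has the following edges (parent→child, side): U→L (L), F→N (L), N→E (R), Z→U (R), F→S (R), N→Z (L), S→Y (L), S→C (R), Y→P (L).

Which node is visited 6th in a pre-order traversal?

E

Pre-order visits the node, then its left subtree, then its right subtree.
Visit F.
At F: go left to N.
  Visit N.
  At N: go left to Z.
    Visit Z.
    At Z: no left child.
    At Z: go right to U.
      Visit U.
      At U: go left to L.
        L is a leaf — visit L.
      At U: no right child.
  At N: go right to E.
    E is a leaf — visit E.
At F: go right to S.
  Visit S.
  At S: go left to Y.
    Visit Y.
    At Y: go left to P.
      P is a leaf — visit P.
    At Y: no right child.
  At S: go right to C.
    C is a leaf — visit C.
Full pre-order sequence: F, N, Z, U, L, E, S, Y, P, C.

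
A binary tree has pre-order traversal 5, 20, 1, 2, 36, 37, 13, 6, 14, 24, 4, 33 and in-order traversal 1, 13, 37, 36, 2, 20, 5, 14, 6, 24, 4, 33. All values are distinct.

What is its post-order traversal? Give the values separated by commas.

The first element of pre-order is the root; it splits in-order into left and right subtrees.
Root 5: left subtree has 6 nodes {1, 13, 37, 36, 2, 20}, right has 5 {14, 6, 24, 4, 33}.
  Root 20: left subtree has 5 nodes {1, 13, 37, 36, 2}, right has 0 { }.
    Root 1: left subtree has 0 nodes { }, right has 4 {13, 37, 36, 2}.
      Root 2: left subtree has 3 nodes {13, 37, 36}, right has 0 { }.
        Root 36: left subtree has 2 nodes {13, 37}, right has 0 { }.
          Root 37: left subtree has 1 node {13}, right has 0 { }.
  Root 6: left subtree has 1 node {14}, right has 3 {24, 4, 33}.
    Root 24: left subtree has 0 nodes { }, right has 2 {4, 33}.
      Root 4: left subtree has 0 nodes { }, right has 1 {33}.

13, 37, 36, 2, 1, 20, 14, 33, 4, 24, 6, 5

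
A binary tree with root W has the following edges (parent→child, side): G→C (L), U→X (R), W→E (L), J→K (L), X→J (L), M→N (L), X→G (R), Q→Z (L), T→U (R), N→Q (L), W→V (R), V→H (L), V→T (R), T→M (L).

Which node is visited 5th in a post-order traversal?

Post-order visits the left subtree, then the right subtree, then the node.
At W: go left to E.
  E is a leaf — visit E.
At W: go right to V.
  At V: go left to H.
    H is a leaf — visit H.
  At V: go right to T.
    At T: go left to M.
      At M: go left to N.
        At N: go left to Q.
          At Q: go left to Z.
            Z is a leaf — visit Z.
          At Q: no right child.
          Visit Q.
        At N: no right child.
        Visit N.
      At M: no right child.
      Visit M.
    At T: go right to U.
      At U: no left child.
      At U: go right to X.
        At X: go left to J.
          At J: go left to K.
            K is a leaf — visit K.
          At J: no right child.
          Visit J.
        At X: go right to G.
          At G: go left to C.
            C is a leaf — visit C.
          At G: no right child.
          Visit G.
        Visit X.
      Visit U.
    Visit T.
  Visit V.
Visit W.
Full post-order sequence: E, H, Z, Q, N, M, K, J, C, G, X, U, T, V, W.

N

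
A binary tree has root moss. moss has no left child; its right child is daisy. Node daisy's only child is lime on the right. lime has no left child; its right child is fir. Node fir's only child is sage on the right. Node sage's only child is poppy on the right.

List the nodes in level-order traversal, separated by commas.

Level-order visits nodes level by level from the root, left to right within each level.
Level 0: moss
Level 1: daisy
Level 2: lime
Level 3: fir
Level 4: sage
Level 5: poppy

moss, daisy, lime, fir, sage, poppy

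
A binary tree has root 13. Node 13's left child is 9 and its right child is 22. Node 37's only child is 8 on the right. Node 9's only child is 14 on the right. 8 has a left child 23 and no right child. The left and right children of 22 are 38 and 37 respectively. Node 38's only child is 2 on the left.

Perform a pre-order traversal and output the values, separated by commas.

13, 9, 14, 22, 38, 2, 37, 8, 23

Pre-order visits the node, then its left subtree, then its right subtree.
Visit 13.
At 13: go left to 9.
  Visit 9.
  At 9: no left child.
  At 9: go right to 14.
    14 is a leaf — visit 14.
At 13: go right to 22.
  Visit 22.
  At 22: go left to 38.
    Visit 38.
    At 38: go left to 2.
      2 is a leaf — visit 2.
    At 38: no right child.
  At 22: go right to 37.
    Visit 37.
    At 37: no left child.
    At 37: go right to 8.
      Visit 8.
      At 8: go left to 23.
        23 is a leaf — visit 23.
      At 8: no right child.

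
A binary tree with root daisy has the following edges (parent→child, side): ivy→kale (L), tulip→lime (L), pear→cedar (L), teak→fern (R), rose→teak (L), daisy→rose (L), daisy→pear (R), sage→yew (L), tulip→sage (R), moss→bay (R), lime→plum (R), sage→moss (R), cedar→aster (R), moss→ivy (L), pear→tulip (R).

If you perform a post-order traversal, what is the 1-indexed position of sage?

Post-order visits the left subtree, then the right subtree, then the node.
At daisy: go left to rose.
  At rose: go left to teak.
    At teak: no left child.
    At teak: go right to fern.
      fern is a leaf — visit fern.
    Visit teak.
  At rose: no right child.
  Visit rose.
At daisy: go right to pear.
  At pear: go left to cedar.
    At cedar: no left child.
    At cedar: go right to aster.
      aster is a leaf — visit aster.
    Visit cedar.
  At pear: go right to tulip.
    At tulip: go left to lime.
      At lime: no left child.
      At lime: go right to plum.
        plum is a leaf — visit plum.
      Visit lime.
    At tulip: go right to sage.
      At sage: go left to yew.
        yew is a leaf — visit yew.
      At sage: go right to moss.
        At moss: go left to ivy.
          At ivy: go left to kale.
            kale is a leaf — visit kale.
          At ivy: no right child.
          Visit ivy.
        At moss: go right to bay.
          bay is a leaf — visit bay.
        Visit moss.
      Visit sage.
    Visit tulip.
  Visit pear.
Visit daisy.
Full post-order sequence: fern, teak, rose, aster, cedar, plum, lime, yew, kale, ivy, bay, moss, sage, tulip, pear, daisy.

13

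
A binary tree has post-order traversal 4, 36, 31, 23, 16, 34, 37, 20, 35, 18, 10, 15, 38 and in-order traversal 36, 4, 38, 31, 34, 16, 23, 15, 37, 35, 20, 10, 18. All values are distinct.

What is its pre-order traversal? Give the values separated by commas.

38, 36, 4, 15, 34, 31, 16, 23, 10, 35, 37, 20, 18

The last element of post-order is the root; it splits in-order into left and right subtrees.
Root 38: left subtree has 2 nodes {36, 4}, right has 10 {31, 34, 16, 23, 15, 37, 35, 20, 10, 18}.
  Root 36: left subtree has 0 nodes { }, right has 1 {4}.
  Root 15: left subtree has 4 nodes {31, 34, 16, 23}, right has 5 {37, 35, 20, 10, 18}.
    Root 34: left subtree has 1 node {31}, right has 2 {16, 23}.
      Root 16: left subtree has 0 nodes { }, right has 1 {23}.
    Root 10: left subtree has 3 nodes {37, 35, 20}, right has 1 {18}.
      Root 35: left subtree has 1 node {37}, right has 1 {20}.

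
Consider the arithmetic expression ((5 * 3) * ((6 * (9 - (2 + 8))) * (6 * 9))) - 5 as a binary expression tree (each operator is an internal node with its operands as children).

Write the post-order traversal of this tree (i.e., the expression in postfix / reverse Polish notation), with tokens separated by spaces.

Post-order on an expression tree gives postfix notation: for each operator, emit left operand, right operand, then the operator.

5 3 * 6 9 2 8 + - * 6 9 * * * 5 -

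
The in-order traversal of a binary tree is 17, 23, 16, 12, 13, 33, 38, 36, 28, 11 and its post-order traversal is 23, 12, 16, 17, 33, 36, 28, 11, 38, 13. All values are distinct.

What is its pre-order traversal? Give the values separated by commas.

13, 17, 16, 23, 12, 38, 33, 11, 28, 36

The last element of post-order is the root; it splits in-order into left and right subtrees.
Root 13: left subtree has 4 nodes {17, 23, 16, 12}, right has 5 {33, 38, 36, 28, 11}.
  Root 17: left subtree has 0 nodes { }, right has 3 {23, 16, 12}.
    Root 16: left subtree has 1 node {23}, right has 1 {12}.
  Root 38: left subtree has 1 node {33}, right has 3 {36, 28, 11}.
    Root 11: left subtree has 2 nodes {36, 28}, right has 0 { }.
      Root 28: left subtree has 1 node {36}, right has 0 { }.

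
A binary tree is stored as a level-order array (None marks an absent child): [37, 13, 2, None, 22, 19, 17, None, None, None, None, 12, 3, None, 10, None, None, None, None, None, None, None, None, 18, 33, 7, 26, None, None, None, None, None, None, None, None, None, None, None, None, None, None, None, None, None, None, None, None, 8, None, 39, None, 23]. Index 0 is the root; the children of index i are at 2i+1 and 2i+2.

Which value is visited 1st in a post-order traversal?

22

Post-order visits the left subtree, then the right subtree, then the node.
At 37: go left to 13.
  At 13: no left child.
  At 13: go right to 22.
    22 is a leaf — visit 22.
  Visit 13.
At 37: go right to 2.
  At 2: go left to 19.
    At 19: go left to 12.
      At 12: go left to 18.
        At 18: go left to 8.
          8 is a leaf — visit 8.
        At 18: no right child.
        Visit 18.
      At 12: go right to 33.
        At 33: go left to 39.
          39 is a leaf — visit 39.
        At 33: no right child.
        Visit 33.
      Visit 12.
    At 19: go right to 3.
      At 3: go left to 7.
        At 7: go left to 23.
          23 is a leaf — visit 23.
        At 7: no right child.
        Visit 7.
      At 3: go right to 26.
        26 is a leaf — visit 26.
      Visit 3.
    Visit 19.
  At 2: go right to 17.
    At 17: no left child.
    At 17: go right to 10.
      10 is a leaf — visit 10.
    Visit 17.
  Visit 2.
Visit 37.
Full post-order sequence: 22, 13, 8, 18, 39, 33, 12, 23, 7, 26, 3, 19, 10, 17, 2, 37.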